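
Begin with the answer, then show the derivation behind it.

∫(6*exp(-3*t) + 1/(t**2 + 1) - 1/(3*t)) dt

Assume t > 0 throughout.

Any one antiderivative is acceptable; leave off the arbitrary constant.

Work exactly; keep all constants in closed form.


The answer is -log(t)/3 + atan(t) - 2*exp(-3*t).
Step 1. Rewrite: now ∫(-1/(3*t)) dt + ∫(1/(t**2 + 1)) dt + ∫(6*exp(-3*t)) dt.
Step 2. Evaluate the standard form: now atan(t) + ∫(-1/(3*t)) dt + ∫(6*exp(-3*t)) dt.
Step 3. Evaluate the standard form: now atan(t) + ∫(-1/(3*t)) dt - 2*exp(-3*t).
Step 4. Evaluate the standard form [assuming t > 0]: now -log(t)/3 + atan(t) - 2*exp(-3*t).
Answer: -log(t)/3 + atan(t) - 2*exp(-3*t).


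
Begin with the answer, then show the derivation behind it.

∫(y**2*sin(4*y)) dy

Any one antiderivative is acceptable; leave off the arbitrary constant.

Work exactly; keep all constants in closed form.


The answer is -y**2*cos(4*y)/4 + y*sin(4*y)/8 + cos(4*y)/32.
Step 1. Integrate ∫(y**2*sin(4*y)) dy by parts with u = y**2, dv = (sin(4*y)) dy, so v = -cos(4*y)/4: now -y**2*cos(4*y)/4 + ∫(y*cos(4*y)/2) dy.
Step 2. Integrate ∫(y*cos(4*y)/2) dy by parts with u = y, dv = (cos(4*y)/2) dy, so v = sin(4*y)/8: now -y**2*cos(4*y)/4 + y*sin(4*y)/8 + ∫(-sin(4*y)/8) dy.
Step 3. Evaluate the standard form: now -y**2*cos(4*y)/4 + y*sin(4*y)/8 + cos(4*y)/32.
Answer: -y**2*cos(4*y)/4 + y*sin(4*y)/8 + cos(4*y)/32.


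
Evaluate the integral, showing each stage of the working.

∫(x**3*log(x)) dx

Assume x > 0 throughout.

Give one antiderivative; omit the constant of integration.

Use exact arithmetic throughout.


Step 1. Integrate ∫(x**3*log(x)) dx by parts with u = log(x), dv = (x**3) dx, so v = x**4/4 [assuming x > 0]: now x**4*log(x)/4 + ∫(-x**3/4) dx.
Step 2. Evaluate the standard form: now x**4*log(x)/4 - x**4/16.
Answer: x**4*log(x)/4 - x**4/16.


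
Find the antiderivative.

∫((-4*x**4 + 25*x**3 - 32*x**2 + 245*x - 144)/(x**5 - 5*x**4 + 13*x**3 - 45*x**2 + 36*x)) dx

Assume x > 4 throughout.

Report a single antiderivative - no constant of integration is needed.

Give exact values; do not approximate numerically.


Answer: -4*log(x) + 3*log(x - 4) - 3*log(x - 1) - 4*atan(x/3)/3.


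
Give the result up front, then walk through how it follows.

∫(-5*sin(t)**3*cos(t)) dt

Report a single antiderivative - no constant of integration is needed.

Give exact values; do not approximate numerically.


The answer is -5*sin(t)**4/4.
Step 1. Substitute u = sin(t), turning ∫(-5*sin(t)**3*cos(t)) dt into ∫(-5*u**3) du: now ∫(-5*u**3) du.
Step 2. Evaluate the standard form: now -5*u**4/4.
Step 3. Substitute back u = sin(t): now -5*sin(t)**4/4.
Answer: -5*sin(t)**4/4.


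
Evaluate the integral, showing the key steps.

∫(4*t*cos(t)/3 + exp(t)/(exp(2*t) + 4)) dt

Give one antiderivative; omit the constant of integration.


Step 1. Rewrite: now ∫(4*t*cos(t)/3) dt + ∫(exp(t)/(exp(2*t) + 4)) dt.
Step 2. Integrate ∫(4*t*cos(t)/3) dt by parts with u = t, dv = (4*cos(t)/3) dt, so v = 4*sin(t)/3: now 4*t*sin(t)/3 + ∫(exp(t)/(exp(2*t) + 4)) dt + ∫(-4*sin(t)/3) dt.
Step 3. Evaluate the standard form: now 4*t*sin(t)/3 + 4*cos(t)/3 + ∫(exp(t)/(exp(2*t) + 4)) dt.
Step 4. Substitute u = exp(t), turning ∫(exp(t)/(exp(2*t) + 4)) dt into ∫(1/(u**2 + 4)) du: now 4*t*sin(t)/3 + 4*cos(t)/3 + ∫(1/(u**2 + 4)) du.
Step 5. Evaluate the standard form: now 4*t*sin(t)/3 + 4*cos(t)/3 + atan(u/2)/2.
Step 6. Substitute back u = exp(t): now 4*t*sin(t)/3 + 4*cos(t)/3 + atan(exp(t)/2)/2.
Answer: 4*t*sin(t)/3 + 4*cos(t)/3 + atan(exp(t)/2)/2.


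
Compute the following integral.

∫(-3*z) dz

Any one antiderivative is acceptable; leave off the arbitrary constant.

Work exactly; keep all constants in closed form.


Answer: -3*z**2/2.


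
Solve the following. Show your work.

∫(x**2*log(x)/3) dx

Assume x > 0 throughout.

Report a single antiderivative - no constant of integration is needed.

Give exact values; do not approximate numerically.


Step 1. Integrate ∫(x**2*log(x)/3) dx by parts with u = log(x), dv = (x**2/3) dx, so v = x**3/9 [assuming x > 0]: now x**3*log(x)/9 + ∫(-x**2/9) dx.
Step 2. Evaluate the standard form: now x**3*log(x)/9 - x**3/27.
Answer: x**3*log(x)/9 - x**3/27.


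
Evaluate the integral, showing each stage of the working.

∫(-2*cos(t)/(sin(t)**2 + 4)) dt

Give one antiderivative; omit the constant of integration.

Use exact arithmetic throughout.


Step 1. Substitute u = sin(t), turning ∫(-2*cos(t)/(sin(t)**2 + 4)) dt into ∫(-2/(u**2 + 4)) du: now ∫(-2/(u**2 + 4)) du.
Step 2. Evaluate the standard form: now -atan(u/2).
Step 3. Substitute back u = sin(t): now -atan(sin(t)/2).
Answer: -atan(sin(t)/2).


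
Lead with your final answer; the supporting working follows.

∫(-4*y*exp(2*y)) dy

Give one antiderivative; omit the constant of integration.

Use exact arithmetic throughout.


The answer is -2*y*exp(2*y) + exp(2*y).
Step 1. Integrate ∫(-4*y*exp(2*y)) dy by parts with u = y, dv = (-4*exp(2*y)) dy, so v = -2*exp(2*y): now -2*y*exp(2*y) + ∫(2*exp(2*y)) dy.
Step 2. Evaluate the standard form: now -2*y*exp(2*y) + exp(2*y).
Answer: -2*y*exp(2*y) + exp(2*y).


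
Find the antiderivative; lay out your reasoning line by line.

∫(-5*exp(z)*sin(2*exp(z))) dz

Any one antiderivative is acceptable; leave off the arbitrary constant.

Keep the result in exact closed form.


Step 1. Substitute u = exp(z), turning ∫(-5*exp(z)*sin(2*exp(z))) dz into ∫(-5*sin(2*u)) du: now ∫(-5*sin(2*u)) du.
Step 2. Evaluate the standard form: now 5*cos(2*u)/2.
Step 3. Substitute back u = exp(z): now 5*cos(2*exp(z))/2.
Answer: 5*cos(2*exp(z))/2.


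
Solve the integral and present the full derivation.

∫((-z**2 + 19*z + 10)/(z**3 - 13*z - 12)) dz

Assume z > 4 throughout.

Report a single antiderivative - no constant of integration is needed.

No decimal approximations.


Step 1. Decompose ∫((-z**2 + 19*z + 10)/(z**3 - 13*z - 12)) dz by partial fractions, (-z**2 + 19*z + 10)/(z**3 - 13*z - 12) = -4/(z + 3) + 1/(z + 1) + 2/(z - 4): now ∫(2/(z - 4)) dz + ∫(1/(z + 1)) dz + ∫(-4/(z + 3)) dz.
Step 2. Evaluate the standard form [assuming z > 4]: now 2*log(z - 4) + ∫(1/(z + 1)) dz + ∫(-4/(z + 3)) dz.
Step 3. Evaluate the standard form [assuming z > -3]: now 2*log(z - 4) - 4*log(z + 3) + ∫(1/(z + 1)) dz.
Step 4. Evaluate the standard form [assuming z > -1]: now 2*log(z - 4) + log(z + 1) - 4*log(z + 3).
Answer: 2*log(z - 4) + log(z + 1) - 4*log(z + 3).


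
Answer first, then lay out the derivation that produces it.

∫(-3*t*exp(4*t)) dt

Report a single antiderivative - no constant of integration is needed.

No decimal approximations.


The answer is -3*t*exp(4*t)/4 + 3*exp(4*t)/16.
Step 1. Integrate ∫(-3*t*exp(4*t)) dt by parts with u = t, dv = (-3*exp(4*t)) dt, so v = -3*exp(4*t)/4: now -3*t*exp(4*t)/4 + ∫(3*exp(4*t)/4) dt.
Step 2. Evaluate the standard form: now -3*t*exp(4*t)/4 + 3*exp(4*t)/16.
Answer: -3*t*exp(4*t)/4 + 3*exp(4*t)/16.


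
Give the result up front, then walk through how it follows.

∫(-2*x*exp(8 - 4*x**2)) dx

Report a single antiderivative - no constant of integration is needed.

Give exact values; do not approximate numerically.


The answer is exp(8 - 4*x**2)/4.
Step 1. Substitute u = x**2 - 2, turning ∫(-2*x*exp(8 - 4*x**2)) dx into ∫(-exp(-4*u)) du: now ∫(-exp(-4*u)) du.
Step 2. Evaluate the standard form: now exp(-4*u)/4.
Step 3. Substitute back u = x**2 - 2: now exp(8 - 4*x**2)/4.
Answer: exp(8 - 4*x**2)/4.


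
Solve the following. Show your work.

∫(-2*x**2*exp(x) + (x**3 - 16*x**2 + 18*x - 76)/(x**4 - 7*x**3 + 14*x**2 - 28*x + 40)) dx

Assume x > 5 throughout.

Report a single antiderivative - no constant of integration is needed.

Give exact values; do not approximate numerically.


Step 1. Rewrite: now ∫(-2*x**2*exp(x)) dx + ∫((x**3 - 16*x**2 + 18*x - 76)/(x**4 - 7*x**3 + 14*x**2 - 28*x + 40)) dx.
Step 2. Decompose ∫((x**3 - 16*x**2 + 18*x - 76)/(x**4 - 7*x**3 + 14*x**2 - 28*x + 40)) dx by partial fractions, (x**3 - 16*x**2 + 18*x - 76)/(x**4 - 7*x**3 + 14*x**2 - 28*x + 40) = -2/(x**2 + 4) + 4/(x - 2) - 3/(x - 5): now ∫(-2*x**2*exp(x)) dx + ∫(-3/(x - 5)) dx + ∫(4/(x - 2)) dx + ∫(-2/(x**2 + 4)) dx.
Step 3. Evaluate the standard form [assuming x > 2]: now 4*log(x - 2) + ∫(-2*x**2*exp(x)) dx + ∫(-3/(x - 5)) dx + ∫(-2/(x**2 + 4)) dx.
Step 4. Evaluate the standard form [assuming x > 5]: now -3*log(x - 5) + 4*log(x - 2) + ∫(-2*x**2*exp(x)) dx + ∫(-2/(x**2 + 4)) dx.
Step 5. Evaluate the standard form: now -3*log(x - 5) + 4*log(x - 2) - atan(x/2) + ∫(-2*x**2*exp(x)) dx.
Step 6. Integrate ∫(-2*x**2*exp(x)) dx by parts with u = x**2, dv = (-2*exp(x)) dx, so v = -2*exp(x): now -2*x**2*exp(x) - 3*log(x - 5) + 4*log(x - 2) - atan(x/2) + ∫(4*x*exp(x)) dx.
Step 7. Integrate ∫(4*x*exp(x)) dx by parts with u = x, dv = (4*exp(x)) dx, so v = 4*exp(x): now -2*x**2*exp(x) + 4*x*exp(x) - 3*log(x - 5) + 4*log(x - 2) - atan(x/2) + ∫(-4*exp(x)) dx.
Step 8. Evaluate the standard form: now -2*x**2*exp(x) + 4*x*exp(x) - 4*exp(x) - 3*log(x - 5) + 4*log(x - 2) - atan(x/2).
Answer: -2*x**2*exp(x) + 4*x*exp(x) - 4*exp(x) - 3*log(x - 5) + 4*log(x - 2) - atan(x/2).


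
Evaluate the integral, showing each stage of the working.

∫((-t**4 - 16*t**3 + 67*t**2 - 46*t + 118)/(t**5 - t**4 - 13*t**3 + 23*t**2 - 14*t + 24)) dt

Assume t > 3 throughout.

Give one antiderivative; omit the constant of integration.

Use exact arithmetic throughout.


Step 1. Decompose ∫((-t**4 - 16*t**3 + 67*t**2 - 46*t + 118)/(t**5 - t**4 - 13*t**3 + 23*t**2 - 14*t + 24)) dt by partial fractions, (-t**4 - 16*t**3 + 67*t**2 - 46*t + 118)/(t**5 - t**4 - 13*t**3 + 23*t**2 - 14*t + 24) = 2/(t**2 + 1) + 3/(t + 4) - 5/(t - 2) + 1/(t - 3): now ∫(1/(t - 3)) dt + ∫(-5/(t - 2)) dt + ∫(3/(t + 4)) dt + ∫(2/(t**2 + 1)) dt.
Step 2. Evaluate the standard form [assuming t > 3]: now log(t - 3) + ∫(-5/(t - 2)) dt + ∫(3/(t + 4)) dt + ∫(2/(t**2 + 1)) dt.
Step 3. Evaluate the standard form [assuming t > -4]: now log(t - 3) + 3*log(t + 4) + ∫(-5/(t - 2)) dt + ∫(2/(t**2 + 1)) dt.
Step 4. Evaluate the standard form [assuming t > 2]: now log(t - 3) - 5*log(t - 2) + 3*log(t + 4) + ∫(2/(t**2 + 1)) dt.
Step 5. Evaluate the standard form: now log(t - 3) - 5*log(t - 2) + 3*log(t + 4) + 2*atan(t).
Answer: log(t - 3) - 5*log(t - 2) + 3*log(t + 4) + 2*atan(t).


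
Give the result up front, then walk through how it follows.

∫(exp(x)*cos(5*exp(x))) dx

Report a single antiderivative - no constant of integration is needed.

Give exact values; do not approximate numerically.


The answer is sin(5*exp(x))/5.
Step 1. Substitute u = exp(x), turning ∫(exp(x)*cos(5*exp(x))) dx into ∫(cos(5*u)) du: now ∫(cos(5*u)) du.
Step 2. Evaluate the standard form: now sin(5*u)/5.
Step 3. Substitute back u = exp(x): now sin(5*exp(x))/5.
Answer: sin(5*exp(x))/5.


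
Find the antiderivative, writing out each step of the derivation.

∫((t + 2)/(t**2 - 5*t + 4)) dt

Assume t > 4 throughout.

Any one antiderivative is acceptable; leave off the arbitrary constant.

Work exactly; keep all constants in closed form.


Step 1. Decompose ∫((t + 2)/(t**2 - 5*t + 4)) dt by partial fractions, (t + 2)/(t**2 - 5*t + 4) = -1/(t - 1) + 2/(t - 4): now ∫(2/(t - 4)) dt + ∫(-1/(t - 1)) dt.
Step 2. Evaluate the standard form [assuming t > 4]: now 2*log(t - 4) + ∫(-1/(t - 1)) dt.
Step 3. Evaluate the standard form [assuming t > 1]: now 2*log(t - 4) - log(t - 1).
Answer: 2*log(t - 4) - log(t - 1).


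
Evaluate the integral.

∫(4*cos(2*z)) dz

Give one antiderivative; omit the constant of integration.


Answer: 2*sin(2*z).


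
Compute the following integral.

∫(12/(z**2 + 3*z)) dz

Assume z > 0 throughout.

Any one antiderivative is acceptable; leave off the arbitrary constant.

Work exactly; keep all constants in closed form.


Answer: 4*log(z) - 4*log(z + 3).


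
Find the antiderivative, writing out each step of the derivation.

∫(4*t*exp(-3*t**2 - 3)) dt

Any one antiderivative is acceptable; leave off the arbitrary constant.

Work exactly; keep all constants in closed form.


Step 1. Substitute u = t**2 + 1, turning ∫(4*t*exp(-3*t**2 - 3)) dt into ∫(2*exp(-3*u)) du: now ∫(2*exp(-3*u)) du.
Step 2. Evaluate the standard form: now -2*exp(-3*u)/3.
Step 3. Substitute back u = t**2 + 1: now -2*exp(-3*t**2 - 3)/3.
Answer: -2*exp(-3*t**2 - 3)/3.


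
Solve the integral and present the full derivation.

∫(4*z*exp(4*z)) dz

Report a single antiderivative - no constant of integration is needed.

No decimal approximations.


Step 1. Integrate ∫(4*z*exp(4*z)) dz by parts with u = z, dv = (4*exp(4*z)) dz, so v = exp(4*z): now z*exp(4*z) + ∫(-exp(4*z)) dz.
Step 2. Evaluate the standard form: now z*exp(4*z) - exp(4*z)/4.
Answer: z*exp(4*z) - exp(4*z)/4.


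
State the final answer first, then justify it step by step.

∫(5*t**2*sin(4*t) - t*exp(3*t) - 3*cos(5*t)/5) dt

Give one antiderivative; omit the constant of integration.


The answer is -5*t**2*cos(4*t)/4 - t*exp(3*t)/3 + 5*t*sin(4*t)/8 + exp(3*t)/9 - 3*sin(5*t)/25 + 5*cos(4*t)/32.
Step 1. Rewrite: now ∫(-t*exp(3*t)) dt + ∫(5*t**2*sin(4*t)) dt + ∫(-3*cos(5*t)/5) dt.
Step 2. Integrate ∫(-t*exp(3*t)) dt by parts with u = t, dv = (-exp(3*t)) dt, so v = -exp(3*t)/3: now -t*exp(3*t)/3 + ∫(5*t**2*sin(4*t)) dt + ∫(exp(3*t)/3) dt + ∫(-3*cos(5*t)/5) dt.
Step 3. Evaluate the standard form: now -t*exp(3*t)/3 + exp(3*t)/9 + ∫(5*t**2*sin(4*t)) dt + ∫(-3*cos(5*t)/5) dt.
Step 4. Evaluate the standard form: now -t*exp(3*t)/3 + exp(3*t)/9 - 3*sin(5*t)/25 + ∫(5*t**2*sin(4*t)) dt.
Step 5. Integrate ∫(5*t**2*sin(4*t)) dt by parts with u = t**2, dv = (5*sin(4*t)) dt, so v = -5*cos(4*t)/4: now -5*t**2*cos(4*t)/4 - t*exp(3*t)/3 + exp(3*t)/9 - 3*sin(5*t)/25 + ∫(5*t*cos(4*t)/2) dt.
Step 6. Integrate ∫(5*t*cos(4*t)/2) dt by parts with u = t, dv = (5*cos(4*t)/2) dt, so v = 5*sin(4*t)/8: now -5*t**2*cos(4*t)/4 - t*exp(3*t)/3 + 5*t*sin(4*t)/8 + exp(3*t)/9 - 3*sin(5*t)/25 + ∫(-5*sin(4*t)/8) dt.
Step 7. Evaluate the standard form: now -5*t**2*cos(4*t)/4 - t*exp(3*t)/3 + 5*t*sin(4*t)/8 + exp(3*t)/9 - 3*sin(5*t)/25 + 5*cos(4*t)/32.
Answer: -5*t**2*cos(4*t)/4 - t*exp(3*t)/3 + 5*t*sin(4*t)/8 + exp(3*t)/9 - 3*sin(5*t)/25 + 5*cos(4*t)/32.


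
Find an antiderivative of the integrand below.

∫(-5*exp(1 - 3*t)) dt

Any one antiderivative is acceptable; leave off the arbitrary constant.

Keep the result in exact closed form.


Answer: 5*exp(1 - 3*t)/3.


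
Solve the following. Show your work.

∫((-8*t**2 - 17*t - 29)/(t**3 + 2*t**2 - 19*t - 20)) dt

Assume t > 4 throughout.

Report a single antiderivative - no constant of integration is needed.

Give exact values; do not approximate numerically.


Step 1. Decompose ∫((-8*t**2 - 17*t - 29)/(t**3 + 2*t**2 - 19*t - 20)) dt by partial fractions, (-8*t**2 - 17*t - 29)/(t**3 + 2*t**2 - 19*t - 20) = -4/(t + 5) + 1/(t + 1) - 5/(t - 4): now ∫(-5/(t - 4)) dt + ∫(1/(t + 1)) dt + ∫(-4/(t + 5)) dt.
Step 2. Evaluate the standard form [assuming t > 4]: now -5*log(t - 4) + ∫(1/(t + 1)) dt + ∫(-4/(t + 5)) dt.
Step 3. Evaluate the standard form [assuming t > -1]: now -5*log(t - 4) + log(t + 1) + ∫(-4/(t + 5)) dt.
Step 4. Evaluate the standard form [assuming t > -5]: now -5*log(t - 4) + log(t + 1) - 4*log(t + 5).
Answer: -5*log(t - 4) + log(t + 1) - 4*log(t + 5).


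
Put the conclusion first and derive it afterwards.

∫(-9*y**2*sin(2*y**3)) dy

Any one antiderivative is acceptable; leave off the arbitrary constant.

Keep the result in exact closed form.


The answer is 3*cos(2*y**3)/2.
Step 1. Substitute u = y**3, turning ∫(-9*y**2*sin(2*y**3)) dy into ∫(-3*sin(2*u)) du: now ∫(-3*sin(2*u)) du.
Step 2. Evaluate the standard form: now 3*cos(2*u)/2.
Step 3. Substitute back u = y**3: now 3*cos(2*y**3)/2.
Answer: 3*cos(2*y**3)/2.


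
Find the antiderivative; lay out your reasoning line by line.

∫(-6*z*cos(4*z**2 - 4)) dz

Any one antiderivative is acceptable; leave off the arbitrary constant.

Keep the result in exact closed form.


Step 1. Substitute u = z**2 - 1, turning ∫(-6*z*cos(4*z**2 - 4)) dz into ∫(-3*cos(4*u)) du: now ∫(-3*cos(4*u)) du.
Step 2. Evaluate the standard form: now -3*sin(4*u)/4.
Step 3. Substitute back u = z**2 - 1: now -3*sin(4*z**2 - 4)/4.
Answer: -3*sin(4*z**2 - 4)/4.


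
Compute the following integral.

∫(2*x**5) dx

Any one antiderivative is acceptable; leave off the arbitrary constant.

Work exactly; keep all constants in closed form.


Answer: x**6/3.


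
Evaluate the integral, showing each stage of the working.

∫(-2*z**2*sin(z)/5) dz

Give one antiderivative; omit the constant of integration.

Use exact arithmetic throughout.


Step 1. Integrate ∫(-2*z**2*sin(z)/5) dz by parts with u = z**2, dv = (-2*sin(z)/5) dz, so v = 2*cos(z)/5: now 2*z**2*cos(z)/5 + ∫(-4*z*cos(z)/5) dz.
Step 2. Integrate ∫(-4*z*cos(z)/5) dz by parts with u = z, dv = (-4*cos(z)/5) dz, so v = -4*sin(z)/5: now 2*z**2*cos(z)/5 - 4*z*sin(z)/5 + ∫(4*sin(z)/5) dz.
Step 3. Evaluate the standard form: now 2*z**2*cos(z)/5 - 4*z*sin(z)/5 - 4*cos(z)/5.
Answer: 2*z**2*cos(z)/5 - 4*z*sin(z)/5 - 4*cos(z)/5.


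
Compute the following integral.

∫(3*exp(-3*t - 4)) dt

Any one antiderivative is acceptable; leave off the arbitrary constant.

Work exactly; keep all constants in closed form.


Answer: -exp(-3*t - 4).


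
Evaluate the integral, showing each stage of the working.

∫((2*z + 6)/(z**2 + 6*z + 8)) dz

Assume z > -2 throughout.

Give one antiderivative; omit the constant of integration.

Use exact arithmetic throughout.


Step 1. Decompose ∫((2*z + 6)/(z**2 + 6*z + 8)) dz by partial fractions, (2*z + 6)/(z**2 + 6*z + 8) = 1/(z + 4) + 1/(z + 2): now ∫(1/(z + 2)) dz + ∫(1/(z + 4)) dz.
Step 2. Evaluate the standard form [assuming z > -4]: now log(z + 4) + ∫(1/(z + 2)) dz.
Step 3. Evaluate the standard form [assuming z > -2]: now log(z + 2) + log(z + 4).
Answer: log(z + 2) + log(z + 4).


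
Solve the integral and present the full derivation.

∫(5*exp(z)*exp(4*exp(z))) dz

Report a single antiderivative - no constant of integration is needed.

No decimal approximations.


Step 1. Substitute u = exp(z), turning ∫(5*exp(z)*exp(4*exp(z))) dz into ∫(5*exp(4*u)) du: now ∫(5*exp(4*u)) du.
Step 2. Evaluate the standard form: now 5*exp(4*u)/4.
Step 3. Substitute back u = exp(z): now 5*exp(4*exp(z))/4.
Answer: 5*exp(4*exp(z))/4.


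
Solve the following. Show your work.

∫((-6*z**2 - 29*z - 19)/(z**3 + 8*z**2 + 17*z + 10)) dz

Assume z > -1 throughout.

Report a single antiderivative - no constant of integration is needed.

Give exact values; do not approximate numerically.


Step 1. Decompose ∫((-6*z**2 - 29*z - 19)/(z**3 + 8*z**2 + 17*z + 10)) dz by partial fractions, (-6*z**2 - 29*z - 19)/(z**3 + 8*z**2 + 17*z + 10) = -2/(z + 5) - 5/(z + 2) + 1/(z + 1): now ∫(1/(z + 1)) dz + ∫(-5/(z + 2)) dz + ∫(-2/(z + 5)) dz.
Step 2. Evaluate the standard form [assuming z > -1]: now log(z + 1) + ∫(-5/(z + 2)) dz + ∫(-2/(z + 5)) dz.
Step 3. Evaluate the standard form [assuming z > -2]: now log(z + 1) - 5*log(z + 2) + ∫(-2/(z + 5)) dz.
Step 4. Evaluate the standard form [assuming z > -5]: now log(z + 1) - 5*log(z + 2) - 2*log(z + 5).
Answer: log(z + 1) - 5*log(z + 2) - 2*log(z + 5).


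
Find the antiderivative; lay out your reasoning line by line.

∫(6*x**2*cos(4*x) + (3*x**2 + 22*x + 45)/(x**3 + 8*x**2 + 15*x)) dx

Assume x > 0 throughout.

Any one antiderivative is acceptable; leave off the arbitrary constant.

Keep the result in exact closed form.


Step 1. Rewrite: now ∫(6*x**2*cos(4*x)) dx + ∫((3*x**2 + 22*x + 45)/(x**3 + 8*x**2 + 15*x)) dx.
Step 2. Decompose ∫((3*x**2 + 22*x + 45)/(x**3 + 8*x**2 + 15*x)) dx by partial fractions, (3*x**2 + 22*x + 45)/(x**3 + 8*x**2 + 15*x) = 1/(x + 5) - 1/(x + 3) + 3/x: now ∫(3/x) dx + ∫(6*x**2*cos(4*x)) dx + ∫(-1/(x + 3)) dx + ∫(1/(x + 5)) dx.
Step 3. Evaluate the standard form [assuming x > -3]: now -log(x + 3) + ∫(3/x) dx + ∫(6*x**2*cos(4*x)) dx + ∫(1/(x + 5)) dx.
Step 4. Evaluate the standard form [assuming x > 0]: now 3*log(x) - log(x + 3) + ∫(6*x**2*cos(4*x)) dx + ∫(1/(x + 5)) dx.
Step 5. Evaluate the standard form [assuming x > -5]: now 3*log(x) - log(x + 3) + log(x + 5) + ∫(6*x**2*cos(4*x)) dx.
Step 6. Integrate ∫(6*x**2*cos(4*x)) dx by parts with u = x**2, dv = (6*cos(4*x)) dx, so v = 3*sin(4*x)/2: now 3*x**2*sin(4*x)/2 + 3*log(x) - log(x + 3) + log(x + 5) + ∫(-3*x*sin(4*x)) dx.
Step 7. Integrate ∫(-3*x*sin(4*x)) dx by parts with u = x, dv = (-3*sin(4*x)) dx, so v = 3*cos(4*x)/4: now 3*x**2*sin(4*x)/2 + 3*x*cos(4*x)/4 + 3*log(x) - log(x + 3) + log(x + 5) + ∫(-3*cos(4*x)/4) dx.
Step 8. Evaluate the standard form: now 3*x**2*sin(4*x)/2 + 3*x*cos(4*x)/4 + 3*log(x) - log(x + 3) + log(x + 5) - 3*sin(4*x)/16.
Answer: 3*x**2*sin(4*x)/2 + 3*x*cos(4*x)/4 + 3*log(x) - log(x + 3) + log(x + 5) - 3*sin(4*x)/16.


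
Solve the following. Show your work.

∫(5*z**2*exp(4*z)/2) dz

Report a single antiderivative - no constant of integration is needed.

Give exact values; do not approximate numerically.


Step 1. Integrate ∫(5*z**2*exp(4*z)/2) dz by parts with u = z**2, dv = (5*exp(4*z)/2) dz, so v = 5*exp(4*z)/8: now 5*z**2*exp(4*z)/8 + ∫(-5*z*exp(4*z)/4) dz.
Step 2. Integrate ∫(-5*z*exp(4*z)/4) dz by parts with u = z, dv = (-5*exp(4*z)/4) dz, so v = -5*exp(4*z)/16: now 5*z**2*exp(4*z)/8 - 5*z*exp(4*z)/16 + ∫(5*exp(4*z)/16) dz.
Step 3. Evaluate the standard form: now 5*z**2*exp(4*z)/8 - 5*z*exp(4*z)/16 + 5*exp(4*z)/64.
Answer: 5*z**2*exp(4*z)/8 - 5*z*exp(4*z)/16 + 5*exp(4*z)/64.


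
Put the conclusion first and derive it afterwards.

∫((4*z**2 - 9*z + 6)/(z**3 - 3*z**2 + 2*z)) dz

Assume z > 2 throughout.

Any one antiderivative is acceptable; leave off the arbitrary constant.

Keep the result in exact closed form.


The answer is 3*log(z) + 2*log(z - 2) - log(z - 1).
Step 1. Decompose ∫((4*z**2 - 9*z + 6)/(z**3 - 3*z**2 + 2*z)) dz by partial fractions, (4*z**2 - 9*z + 6)/(z**3 - 3*z**2 + 2*z) = -1/(z - 1) + 2/(z - 2) + 3/z: now ∫(3/z) dz + ∫(2/(z - 2)) dz + ∫(-1/(z - 1)) dz.
Step 2. Evaluate the standard form [assuming z > 2]: now 2*log(z - 2) + ∫(3/z) dz + ∫(-1/(z - 1)) dz.
Step 3. Evaluate the standard form [assuming z > 0]: now 3*log(z) + 2*log(z - 2) + ∫(-1/(z - 1)) dz.
Step 4. Evaluate the standard form [assuming z > 1]: now 3*log(z) + 2*log(z - 2) - log(z - 1).
Answer: 3*log(z) + 2*log(z - 2) - log(z - 1).


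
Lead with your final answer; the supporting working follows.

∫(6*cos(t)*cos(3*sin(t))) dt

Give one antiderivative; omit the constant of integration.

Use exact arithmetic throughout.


The answer is 2*sin(3*sin(t)).
Step 1. Substitute u = sin(t), turning ∫(6*cos(t)*cos(3*sin(t))) dt into ∫(6*cos(3*u)) du: now ∫(6*cos(3*u)) du.
Step 2. Evaluate the standard form: now 2*sin(3*u).
Step 3. Substitute back u = sin(t): now 2*sin(3*sin(t)).
Answer: 2*sin(3*sin(t)).


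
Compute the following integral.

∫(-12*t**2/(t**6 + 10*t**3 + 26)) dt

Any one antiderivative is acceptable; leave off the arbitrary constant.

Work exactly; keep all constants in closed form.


Answer: -4*atan(t**3 + 5).


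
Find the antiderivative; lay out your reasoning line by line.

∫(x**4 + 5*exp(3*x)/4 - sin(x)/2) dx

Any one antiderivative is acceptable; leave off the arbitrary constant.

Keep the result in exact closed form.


Step 1. Rewrite: now ∫(x**4) dx + ∫(5*exp(3*x)/4) dx + ∫(-sin(x)/2) dx.
Step 2. Evaluate the standard form: now x**5/5 + ∫(5*exp(3*x)/4) dx + ∫(-sin(x)/2) dx.
Step 3. Evaluate the standard form: now x**5/5 + cos(x)/2 + ∫(5*exp(3*x)/4) dx.
Step 4. Evaluate the standard form: now x**5/5 + 5*exp(3*x)/12 + cos(x)/2.
Answer: x**5/5 + 5*exp(3*x)/12 + cos(x)/2.


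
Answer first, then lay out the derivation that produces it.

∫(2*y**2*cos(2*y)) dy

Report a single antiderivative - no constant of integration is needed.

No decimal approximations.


The answer is y**2*sin(2*y) + y*cos(2*y) - sin(2*y)/2.
Step 1. Integrate ∫(2*y**2*cos(2*y)) dy by parts with u = y**2, dv = (2*cos(2*y)) dy, so v = sin(2*y): now y**2*sin(2*y) + ∫(-2*y*sin(2*y)) dy.
Step 2. Integrate ∫(-2*y*sin(2*y)) dy by parts with u = y, dv = (-2*sin(2*y)) dy, so v = cos(2*y): now y**2*sin(2*y) + y*cos(2*y) + ∫(-cos(2*y)) dy.
Step 3. Evaluate the standard form: now y**2*sin(2*y) + y*cos(2*y) - sin(2*y)/2.
Answer: y**2*sin(2*y) + y*cos(2*y) - sin(2*y)/2.


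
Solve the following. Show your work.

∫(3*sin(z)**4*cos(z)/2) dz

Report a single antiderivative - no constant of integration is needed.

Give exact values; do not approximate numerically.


Step 1. Substitute u = sin(z), turning ∫(3*sin(z)**4*cos(z)/2) dz into ∫(3*u**4/2) du: now ∫(3*u**4/2) du.
Step 2. Evaluate the standard form: now 3*u**5/10.
Step 3. Substitute back u = sin(z): now 3*sin(z)**5/10.
Answer: 3*sin(z)**5/10.


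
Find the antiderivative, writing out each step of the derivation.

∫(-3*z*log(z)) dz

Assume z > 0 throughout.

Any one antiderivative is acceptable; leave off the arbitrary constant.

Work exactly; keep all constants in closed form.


Step 1. Integrate ∫(-3*z*log(z)) dz by parts with u = log(z), dv = (-3*z) dz, so v = -3*z**2/2 [assuming z > 0]: now -3*z**2*log(z)/2 + ∫(3*z/2) dz.
Step 2. Evaluate the standard form: now -3*z**2*log(z)/2 + 3*z**2/4.
Answer: -3*z**2*log(z)/2 + 3*z**2/4.


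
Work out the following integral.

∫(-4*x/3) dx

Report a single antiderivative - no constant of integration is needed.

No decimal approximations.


Answer: -2*x**2/3.


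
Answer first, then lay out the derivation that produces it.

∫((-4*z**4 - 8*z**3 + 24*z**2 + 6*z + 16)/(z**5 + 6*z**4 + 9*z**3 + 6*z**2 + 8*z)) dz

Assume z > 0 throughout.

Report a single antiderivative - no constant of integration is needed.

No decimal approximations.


The answer is 2*log(z) - 5*log(z + 2) - log(z + 4) + 2*atan(z).
Step 1. Decompose ∫((-4*z**4 - 8*z**3 + 24*z**2 + 6*z + 16)/(z**5 + 6*z**4 + 9*z**3 + 6*z**2 + 8*z)) dz by partial fractions, (-4*z**4 - 8*z**3 + 24*z**2 + 6*z + 16)/(z**5 + 6*z**4 + 9*z**3 + 6*z**2 + 8*z) = 2/(z**2 + 1) - 1/(z + 4) - 5/(z + 2) + 2/z: now ∫(2/z) dz + ∫(-5/(z + 2)) dz + ∫(-1/(z + 4)) dz + ∫(2/(z**2 + 1)) dz.
Step 2. Evaluate the standard form [assuming z > 0]: now 2*log(z) + ∫(-5/(z + 2)) dz + ∫(-1/(z + 4)) dz + ∫(2/(z**2 + 1)) dz.
Step 3. Evaluate the standard form [assuming z > -4]: now 2*log(z) - log(z + 4) + ∫(-5/(z + 2)) dz + ∫(2/(z**2 + 1)) dz.
Step 4. Evaluate the standard form [assuming z > -2]: now 2*log(z) - 5*log(z + 2) - log(z + 4) + ∫(2/(z**2 + 1)) dz.
Step 5. Evaluate the standard form: now 2*log(z) - 5*log(z + 2) - log(z + 4) + 2*atan(z).
Answer: 2*log(z) - 5*log(z + 2) - log(z + 4) + 2*atan(z).


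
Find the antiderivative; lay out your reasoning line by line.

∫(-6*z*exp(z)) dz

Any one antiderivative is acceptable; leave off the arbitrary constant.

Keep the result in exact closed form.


Step 1. Integrate ∫(-6*z*exp(z)) dz by parts with u = z, dv = (-6*exp(z)) dz, so v = -6*exp(z): now -6*z*exp(z) + ∫(6*exp(z)) dz.
Step 2. Evaluate the standard form: now -6*z*exp(z) + 6*exp(z).
Answer: -6*z*exp(z) + 6*exp(z).


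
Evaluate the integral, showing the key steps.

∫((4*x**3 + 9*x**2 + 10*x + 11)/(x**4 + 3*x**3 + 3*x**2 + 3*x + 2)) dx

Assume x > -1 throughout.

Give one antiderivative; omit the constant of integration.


Step 1. Decompose ∫((4*x**3 + 9*x**2 + 10*x + 11)/(x**4 + 3*x**3 + 3*x**2 + 3*x + 2)) dx by partial fractions, (4*x**3 + 9*x**2 + 10*x + 11)/(x**4 + 3*x**3 + 3*x**2 + 3*x + 2) = 2/(x**2 + 1) + 1/(x + 2) + 3/(x + 1): now ∫(3/(x + 1)) dx + ∫(1/(x + 2)) dx + ∫(2/(x**2 + 1)) dx.
Step 2. Evaluate the standard form [assuming x > -1]: now 3*log(x + 1) + ∫(1/(x + 2)) dx + ∫(2/(x**2 + 1)) dx.
Step 3. Evaluate the standard form [assuming x > -2]: now 3*log(x + 1) + log(x + 2) + ∫(2/(x**2 + 1)) dx.
Step 4. Evaluate the standard form: now 3*log(x + 1) + log(x + 2) + 2*atan(x).
Answer: 3*log(x + 1) + log(x + 2) + 2*atan(x).


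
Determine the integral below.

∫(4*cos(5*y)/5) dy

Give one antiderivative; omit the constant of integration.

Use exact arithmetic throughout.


Answer: 4*sin(5*y)/25.


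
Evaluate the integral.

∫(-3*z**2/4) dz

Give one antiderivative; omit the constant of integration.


Answer: -z**3/4.


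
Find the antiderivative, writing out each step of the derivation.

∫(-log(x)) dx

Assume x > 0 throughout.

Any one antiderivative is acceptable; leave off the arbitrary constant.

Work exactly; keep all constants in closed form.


Step 1. Integrate ∫(-log(x)) dx by parts with u = log(x), dv = (-1) dx, so v = -x [assuming x > 0]: now -x*log(x) + ∫(1) dx.
Step 2. Evaluate the standard form: now -x*log(x) + x.
Answer: -x*log(x) + x.


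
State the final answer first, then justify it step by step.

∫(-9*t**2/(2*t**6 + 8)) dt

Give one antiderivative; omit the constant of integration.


The answer is -3*atan(t**3/2)/4.
Step 1. Substitute u = t**3, turning ∫(-9*t**2/(2*t**6 + 8)) dt into ∫(-3/(2*(u**2 + 4))) du: now ∫(-3/(2*(u**2 + 4))) du.
Step 2. Evaluate the standard form: now -3*atan(u/2)/4.
Step 3. Substitute back u = t**3: now -3*atan(t**3/2)/4.
Answer: -3*atan(t**3/2)/4.


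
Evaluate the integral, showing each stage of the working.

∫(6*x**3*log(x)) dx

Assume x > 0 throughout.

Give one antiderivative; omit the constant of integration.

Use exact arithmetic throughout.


Step 1. Integrate ∫(6*x**3*log(x)) dx by parts with u = log(x), dv = (6*x**3) dx, so v = 3*x**4/2 [assuming x > 0]: now 3*x**4*log(x)/2 + ∫(-3*x**3/2) dx.
Step 2. Evaluate the standard form: now 3*x**4*log(x)/2 - 3*x**4/8.
Answer: 3*x**4*log(x)/2 - 3*x**4/8.


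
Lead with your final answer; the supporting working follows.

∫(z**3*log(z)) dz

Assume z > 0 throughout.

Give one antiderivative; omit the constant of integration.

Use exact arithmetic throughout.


The answer is z**4*log(z)/4 - z**4/16.
Step 1. Integrate ∫(z**3*log(z)) dz by parts with u = log(z), dv = (z**3) dz, so v = z**4/4 [assuming z > 0]: now z**4*log(z)/4 + ∫(-z**3/4) dz.
Step 2. Evaluate the standard form: now z**4*log(z)/4 - z**4/16.
Answer: z**4*log(z)/4 - z**4/16.


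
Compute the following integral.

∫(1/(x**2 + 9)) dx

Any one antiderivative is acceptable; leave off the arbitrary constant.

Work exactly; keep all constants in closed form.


Answer: atan(x/3)/3.


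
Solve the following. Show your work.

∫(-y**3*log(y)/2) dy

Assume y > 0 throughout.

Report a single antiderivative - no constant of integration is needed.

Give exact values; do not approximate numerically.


Step 1. Integrate ∫(-y**3*log(y)/2) dy by parts with u = log(y), dv = (-y**3/2) dy, so v = -y**4/8 [assuming y > 0]: now -y**4*log(y)/8 + ∫(y**3/8) dy.
Step 2. Evaluate the standard form: now -y**4*log(y)/8 + y**4/32.
Answer: -y**4*log(y)/8 + y**4/32.


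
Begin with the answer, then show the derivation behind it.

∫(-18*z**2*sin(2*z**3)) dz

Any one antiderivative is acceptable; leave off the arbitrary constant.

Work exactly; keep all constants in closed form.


The answer is 3*cos(2*z**3).
Step 1. Substitute u = z**3, turning ∫(-18*z**2*sin(2*z**3)) dz into ∫(-6*sin(2*u)) du: now ∫(-6*sin(2*u)) du.
Step 2. Evaluate the standard form: now 3*cos(2*u).
Step 3. Substitute back u = z**3: now 3*cos(2*z**3).
Answer: 3*cos(2*z**3).


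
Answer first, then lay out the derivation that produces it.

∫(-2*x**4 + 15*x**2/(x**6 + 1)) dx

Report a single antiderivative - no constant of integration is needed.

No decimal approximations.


The answer is -2*x**5/5 + 5*atan(x**3).
Step 1. Rewrite: now ∫(-2*x**4) dx + ∫(15*x**2/(x**6 + 1)) dx.
Step 2. Substitute u = x**3, turning ∫(15*x**2/(x**6 + 1)) dx into ∫(5/(u**2 + 1)) du: now ∫(-2*x**4) dx + ∫(5/(u**2 + 1)) du.
Step 3. Evaluate the standard form: now 5*atan(u) + ∫(-2*x**4) dx.
Step 4. Substitute back u = x**3: now 5*atan(x**3) + ∫(-2*x**4) dx.
Step 5. Evaluate the standard form: now -2*x**5/5 + 5*atan(x**3).
Answer: -2*x**5/5 + 5*atan(x**3).


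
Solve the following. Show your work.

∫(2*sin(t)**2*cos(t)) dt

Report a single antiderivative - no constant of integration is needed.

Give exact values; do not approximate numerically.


Step 1. Substitute u = sin(t), turning ∫(2*sin(t)**2*cos(t)) dt into ∫(2*u**2) du: now ∫(2*u**2) du.
Step 2. Evaluate the standard form: now 2*u**3/3.
Step 3. Substitute back u = sin(t): now 2*sin(t)**3/3.
Answer: 2*sin(t)**3/3.


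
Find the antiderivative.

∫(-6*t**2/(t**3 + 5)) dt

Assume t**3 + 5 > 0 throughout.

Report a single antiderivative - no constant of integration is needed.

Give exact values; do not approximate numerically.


Answer: -2*log(t**3 + 5).


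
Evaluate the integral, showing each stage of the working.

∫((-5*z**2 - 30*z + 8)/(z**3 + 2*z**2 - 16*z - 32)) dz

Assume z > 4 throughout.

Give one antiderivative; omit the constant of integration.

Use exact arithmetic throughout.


Step 1. Decompose ∫((-5*z**2 - 30*z + 8)/(z**3 + 2*z**2 - 16*z - 32)) dz by partial fractions, (-5*z**2 - 30*z + 8)/(z**3 + 2*z**2 - 16*z - 32) = 3/(z + 4) - 4/(z + 2) - 4/(z - 4): now ∫(-4/(z - 4)) dz + ∫(-4/(z + 2)) dz + ∫(3/(z + 4)) dz.
Step 2. Evaluate the standard form [assuming z > 4]: now -4*log(z - 4) + ∫(-4/(z + 2)) dz + ∫(3/(z + 4)) dz.
Step 3. Evaluate the standard form [assuming z > -4]: now -4*log(z - 4) + 3*log(z + 4) + ∫(-4/(z + 2)) dz.
Step 4. Evaluate the standard form [assuming z > -2]: now -4*log(z - 4) - 4*log(z + 2) + 3*log(z + 4).
Answer: -4*log(z - 4) - 4*log(z + 2) + 3*log(z + 4).


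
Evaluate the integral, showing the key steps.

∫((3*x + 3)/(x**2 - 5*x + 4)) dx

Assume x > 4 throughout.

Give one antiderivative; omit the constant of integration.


Step 1. Decompose ∫((3*x + 3)/(x**2 - 5*x + 4)) dx by partial fractions, (3*x + 3)/(x**2 - 5*x + 4) = -2/(x - 1) + 5/(x - 4): now ∫(5/(x - 4)) dx + ∫(-2/(x - 1)) dx.
Step 2. Evaluate the standard form [assuming x > 1]: now -2*log(x - 1) + ∫(5/(x - 4)) dx.
Step 3. Evaluate the standard form [assuming x > 4]: now 5*log(x - 4) - 2*log(x - 1).
Answer: 5*log(x - 4) - 2*log(x - 1).


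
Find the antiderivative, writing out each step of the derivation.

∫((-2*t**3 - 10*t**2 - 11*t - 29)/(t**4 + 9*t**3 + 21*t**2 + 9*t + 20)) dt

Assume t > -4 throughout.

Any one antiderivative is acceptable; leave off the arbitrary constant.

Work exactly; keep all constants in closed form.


Step 1. Decompose ∫((-2*t**3 - 10*t**2 - 11*t - 29)/(t**4 + 9*t**3 + 21*t**2 + 9*t + 20)) dt by partial fractions, (-2*t**3 - 10*t**2 - 11*t - 29)/(t**4 + 9*t**3 + 21*t**2 + 9*t + 20) = -1/(t**2 + 1) - 1/(t + 5) - 1/(t + 4): now ∫(-1/(t + 4)) dt + ∫(-1/(t + 5)) dt + ∫(-1/(t**2 + 1)) dt.
Step 2. Evaluate the standard form [assuming t > -4]: now -log(t + 4) + ∫(-1/(t + 5)) dt + ∫(-1/(t**2 + 1)) dt.
Step 3. Evaluate the standard form [assuming t > -5]: now -log(t + 4) - log(t + 5) + ∫(-1/(t**2 + 1)) dt.
Step 4. Evaluate the standard form: now -log(t + 4) - log(t + 5) - atan(t).
Answer: -log(t + 4) - log(t + 5) - atan(t).


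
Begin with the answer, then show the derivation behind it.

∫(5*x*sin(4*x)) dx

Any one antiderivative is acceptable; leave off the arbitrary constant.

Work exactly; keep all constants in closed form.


The answer is -5*x*cos(4*x)/4 + 5*sin(4*x)/16.
Step 1. Integrate ∫(5*x*sin(4*x)) dx by parts with u = x, dv = (5*sin(4*x)) dx, so v = -5*cos(4*x)/4: now -5*x*cos(4*x)/4 + ∫(5*cos(4*x)/4) dx.
Step 2. Evaluate the standard form: now -5*x*cos(4*x)/4 + 5*sin(4*x)/16.
Answer: -5*x*cos(4*x)/4 + 5*sin(4*x)/16.


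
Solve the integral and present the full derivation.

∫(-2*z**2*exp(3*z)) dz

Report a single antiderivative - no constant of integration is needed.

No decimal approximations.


Step 1. Integrate ∫(-2*z**2*exp(3*z)) dz by parts with u = z**2, dv = (-2*exp(3*z)) dz, so v = -2*exp(3*z)/3: now -2*z**2*exp(3*z)/3 + ∫(4*z*exp(3*z)/3) dz.
Step 2. Integrate ∫(4*z*exp(3*z)/3) dz by parts with u = z, dv = (4*exp(3*z)/3) dz, so v = 4*exp(3*z)/9: now -2*z**2*exp(3*z)/3 + 4*z*exp(3*z)/9 + ∫(-4*exp(3*z)/9) dz.
Step 3. Evaluate the standard form: now -2*z**2*exp(3*z)/3 + 4*z*exp(3*z)/9 - 4*exp(3*z)/27.
Answer: -2*z**2*exp(3*z)/3 + 4*z*exp(3*z)/9 - 4*exp(3*z)/27.


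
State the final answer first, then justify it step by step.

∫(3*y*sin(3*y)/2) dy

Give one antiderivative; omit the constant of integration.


The answer is -y*cos(3*y)/2 + sin(3*y)/6.
Step 1. Integrate ∫(3*y*sin(3*y)/2) dy by parts with u = y, dv = (3*sin(3*y)/2) dy, so v = -cos(3*y)/2: now -y*cos(3*y)/2 + ∫(cos(3*y)/2) dy.
Step 2. Evaluate the standard form: now -y*cos(3*y)/2 + sin(3*y)/6.
Answer: -y*cos(3*y)/2 + sin(3*y)/6.


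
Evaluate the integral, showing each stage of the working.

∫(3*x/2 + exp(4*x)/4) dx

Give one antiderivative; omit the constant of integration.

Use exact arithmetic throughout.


Step 1. Rewrite: now ∫(3*x/2) dx + ∫(exp(4*x)/4) dx.
Step 2. Evaluate the standard form: now 3*x**2/4 + ∫(exp(4*x)/4) dx.
Step 3. Evaluate the standard form: now 3*x**2/4 + exp(4*x)/16.
Answer: 3*x**2/4 + exp(4*x)/16.


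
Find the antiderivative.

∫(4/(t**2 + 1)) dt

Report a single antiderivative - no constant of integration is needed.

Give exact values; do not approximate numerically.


Answer: 4*atan(t).


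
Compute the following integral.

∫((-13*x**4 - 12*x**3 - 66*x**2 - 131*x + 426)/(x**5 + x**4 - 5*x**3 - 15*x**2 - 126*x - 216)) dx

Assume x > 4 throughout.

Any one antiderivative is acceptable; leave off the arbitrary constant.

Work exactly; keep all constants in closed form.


Answer: -5*log(x - 4) - 4*log(x + 2) - 4*log(x + 3) + atan(x/3)/3.


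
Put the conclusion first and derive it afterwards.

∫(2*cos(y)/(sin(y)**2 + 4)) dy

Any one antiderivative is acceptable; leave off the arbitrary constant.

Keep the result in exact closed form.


The answer is atan(sin(y)/2).
Step 1. Substitute u = sin(y), turning ∫(2*cos(y)/(sin(y)**2 + 4)) dy into ∫(2/(u**2 + 4)) du: now ∫(2/(u**2 + 4)) du.
Step 2. Evaluate the standard form: now atan(u/2).
Step 3. Substitute back u = sin(y): now atan(sin(y)/2).
Answer: atan(sin(y)/2).


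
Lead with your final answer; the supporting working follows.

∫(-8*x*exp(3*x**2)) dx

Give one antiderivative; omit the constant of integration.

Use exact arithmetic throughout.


The answer is -4*exp(3*x**2)/3.
Step 1. Substitute u = x**2, turning ∫(-8*x*exp(3*x**2)) dx into ∫(-4*exp(3*u)) du: now ∫(-4*exp(3*u)) du.
Step 2. Evaluate the standard form: now -4*exp(3*u)/3.
Step 3. Substitute back u = x**2: now -4*exp(3*x**2)/3.
Answer: -4*exp(3*x**2)/3.


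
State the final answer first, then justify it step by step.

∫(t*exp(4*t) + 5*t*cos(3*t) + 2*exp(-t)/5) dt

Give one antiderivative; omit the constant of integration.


The answer is t*exp(4*t)/4 + 5*t*sin(3*t)/3 - exp(4*t)/16 + 5*cos(3*t)/9 - 2*exp(-t)/5.
Step 1. Rewrite: now ∫(t*exp(4*t)) dt + ∫(5*t*cos(3*t)) dt + ∫(2*exp(-t)/5) dt.
Step 2. Integrate ∫(t*exp(4*t)) dt by parts with u = t, dv = (exp(4*t)) dt, so v = exp(4*t)/4: now t*exp(4*t)/4 + ∫(5*t*cos(3*t)) dt + ∫(2*exp(-t)/5) dt + ∫(-exp(4*t)/4) dt.
Step 3. Evaluate the standard form: now t*exp(4*t)/4 - exp(4*t)/16 + ∫(5*t*cos(3*t)) dt + ∫(2*exp(-t)/5) dt.
Step 4. Integrate ∫(5*t*cos(3*t)) dt by parts with u = t, dv = (5*cos(3*t)) dt, so v = 5*sin(3*t)/3: now t*exp(4*t)/4 + 5*t*sin(3*t)/3 - exp(4*t)/16 + ∫(2*exp(-t)/5) dt + ∫(-5*sin(3*t)/3) dt.
Step 5. Evaluate the standard form: now t*exp(4*t)/4 + 5*t*sin(3*t)/3 - exp(4*t)/16 + 5*cos(3*t)/9 + ∫(2*exp(-t)/5) dt.
Step 6. Evaluate the standard form: now t*exp(4*t)/4 + 5*t*sin(3*t)/3 - exp(4*t)/16 + 5*cos(3*t)/9 - 2*exp(-t)/5.
Answer: t*exp(4*t)/4 + 5*t*sin(3*t)/3 - exp(4*t)/16 + 5*cos(3*t)/9 - 2*exp(-t)/5.


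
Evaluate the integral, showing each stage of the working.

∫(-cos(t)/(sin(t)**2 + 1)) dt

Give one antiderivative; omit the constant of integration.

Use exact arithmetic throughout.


Step 1. Substitute u = sin(t), turning ∫(-cos(t)/(sin(t)**2 + 1)) dt into ∫(-1/(u**2 + 1)) du: now ∫(-1/(u**2 + 1)) du.
Step 2. Evaluate the standard form: now -atan(u).
Step 3. Substitute back u = sin(t): now -atan(sin(t)).
Answer: -atan(sin(t)).
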